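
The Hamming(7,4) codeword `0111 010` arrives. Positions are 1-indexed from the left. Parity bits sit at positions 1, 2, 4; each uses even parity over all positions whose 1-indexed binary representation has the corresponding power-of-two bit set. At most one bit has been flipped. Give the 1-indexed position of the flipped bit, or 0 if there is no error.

3

s1: b1⊕b3⊕b5⊕b7 = 0⊕1⊕0⊕0 = 1
s2: b2⊕b3⊕b6⊕b7 = 1⊕1⊕1⊕0 = 1
s4: b4⊕b5⊕b6⊕b7 = 1⊕0⊕1⊕0 = 0
Syndrome (s4...s1) = 011 → position 3.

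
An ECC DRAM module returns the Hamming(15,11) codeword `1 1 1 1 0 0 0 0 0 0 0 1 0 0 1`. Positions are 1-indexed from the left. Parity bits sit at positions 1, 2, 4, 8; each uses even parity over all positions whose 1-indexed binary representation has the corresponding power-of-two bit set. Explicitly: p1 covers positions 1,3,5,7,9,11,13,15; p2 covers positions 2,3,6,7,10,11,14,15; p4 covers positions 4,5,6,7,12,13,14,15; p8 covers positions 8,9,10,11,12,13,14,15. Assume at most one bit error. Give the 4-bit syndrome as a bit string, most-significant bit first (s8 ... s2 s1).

0111

s1: b1⊕b3⊕b5⊕b7⊕b9⊕b11⊕b13⊕b15 = 1⊕1⊕0⊕0⊕0⊕0⊕0⊕1 = 1
s2: b2⊕b3⊕b6⊕b7⊕b10⊕b11⊕b14⊕b15 = 1⊕1⊕0⊕0⊕0⊕0⊕0⊕1 = 1
s4: b4⊕b5⊕b6⊕b7⊕b12⊕b13⊕b14⊕b15 = 1⊕0⊕0⊕0⊕1⊕0⊕0⊕1 = 1
s8: b8⊕b9⊕b10⊕b11⊕b12⊕b13⊕b14⊕b15 = 0⊕0⊕0⊕0⊕1⊕0⊕0⊕1 = 0
Syndrome (s8...s1) = 0111 → position 7.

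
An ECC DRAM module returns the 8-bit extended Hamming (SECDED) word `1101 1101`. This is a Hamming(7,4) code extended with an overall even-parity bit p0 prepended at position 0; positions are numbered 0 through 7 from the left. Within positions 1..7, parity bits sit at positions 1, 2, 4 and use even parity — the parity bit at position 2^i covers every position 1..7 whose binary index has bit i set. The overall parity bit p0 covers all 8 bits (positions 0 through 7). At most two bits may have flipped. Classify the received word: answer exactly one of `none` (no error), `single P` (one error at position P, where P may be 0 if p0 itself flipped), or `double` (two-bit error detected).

s1: b1⊕b3⊕b5⊕b7 = 1⊕1⊕1⊕1 = 0
s2: b2⊕b3⊕b6⊕b7 = 0⊕1⊕0⊕1 = 0
s4: b4⊕b5⊕b6⊕b7 = 1⊕1⊕0⊕1 = 1
Syndrome (s4...s1) = 100 → position 4.
Overall parity (XOR of all 8 bits, including p0): 1⊕1⊕0⊕1⊕1⊕1⊕0⊕1 = 0
Overall=0, syndrome position=4 → double-bit error detected (uncorrectable).

double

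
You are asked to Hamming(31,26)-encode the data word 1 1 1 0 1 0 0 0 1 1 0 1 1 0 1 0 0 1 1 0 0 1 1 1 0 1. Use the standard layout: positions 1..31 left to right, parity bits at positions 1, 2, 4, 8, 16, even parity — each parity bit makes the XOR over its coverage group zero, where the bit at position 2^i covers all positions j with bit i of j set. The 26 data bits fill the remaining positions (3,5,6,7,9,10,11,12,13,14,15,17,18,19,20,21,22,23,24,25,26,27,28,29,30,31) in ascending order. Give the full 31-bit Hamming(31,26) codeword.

Place data bits at non-power-of-two positions: b3=1, b5=1, b6=1, b7=0, b9=1, b10=0, b11=0, b12=0, b13=1, b14=1, b15=0, b17=1, b18=1, b19=0, b20=1, b21=0, b22=0, b23=1, b24=1, b25=0, b26=0, b27=1, b28=1, b29=1, b30=0, b31=1.
p1 = XOR of data positions {3,5,7,9,11,13,15,17,19,21,23,25,27,29,31} = 1⊕1⊕0⊕1⊕0⊕1⊕0⊕1⊕0⊕0⊕1⊕0⊕1⊕1⊕1 = 1
p2 = XOR of data positions {3,6,7,10,11,14,15,18,19,22,23,26,27,30,31} = 1⊕1⊕0⊕0⊕0⊕1⊕0⊕1⊕0⊕0⊕1⊕0⊕1⊕0⊕1 = 1
p4 = XOR of data positions {5,6,7,12,13,14,15,20,21,22,23,28,29,30,31} = 1⊕1⊕0⊕0⊕1⊕1⊕0⊕1⊕0⊕0⊕1⊕1⊕1⊕0⊕1 = 1
p8 = XOR of data positions {9,10,11,12,13,14,15,24,25,26,27,28,29,30,31} = 1⊕0⊕0⊕0⊕1⊕1⊕0⊕1⊕0⊕0⊕1⊕1⊕1⊕0⊕1 = 0
p16 = XOR of data positions {17,18,19,20,21,22,23,24,25,26,27,28,29,30,31} = 1⊕1⊕0⊕1⊕0⊕0⊕1⊕1⊕0⊕0⊕1⊕1⊕1⊕0⊕1 = 1
Codeword b1..b31 = 1111110010001101110100110011101

1111110010001101110100110011101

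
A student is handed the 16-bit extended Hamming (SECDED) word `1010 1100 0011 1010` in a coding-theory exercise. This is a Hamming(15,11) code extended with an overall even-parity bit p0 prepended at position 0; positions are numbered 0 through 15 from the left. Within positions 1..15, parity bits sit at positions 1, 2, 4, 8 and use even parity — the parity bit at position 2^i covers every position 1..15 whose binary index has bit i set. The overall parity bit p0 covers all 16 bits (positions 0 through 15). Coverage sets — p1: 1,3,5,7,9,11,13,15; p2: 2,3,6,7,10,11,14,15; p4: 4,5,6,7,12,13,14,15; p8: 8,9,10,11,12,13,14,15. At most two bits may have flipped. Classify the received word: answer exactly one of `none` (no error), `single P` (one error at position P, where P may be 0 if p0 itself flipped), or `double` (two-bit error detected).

s1: b1⊕b3⊕b5⊕b7⊕b9⊕b11⊕b13⊕b15 = 0⊕0⊕1⊕0⊕0⊕1⊕0⊕0 = 0
s2: b2⊕b3⊕b6⊕b7⊕b10⊕b11⊕b14⊕b15 = 1⊕0⊕0⊕0⊕1⊕1⊕1⊕0 = 0
s4: b4⊕b5⊕b6⊕b7⊕b12⊕b13⊕b14⊕b15 = 1⊕1⊕0⊕0⊕1⊕0⊕1⊕0 = 0
s8: b8⊕b9⊕b10⊕b11⊕b12⊕b13⊕b14⊕b15 = 0⊕0⊕1⊕1⊕1⊕0⊕1⊕0 = 0
Syndrome (s8...s1) = 0000 → position 0 (no error).
Overall parity (XOR of all 16 bits, including p0): 1⊕0⊕1⊕0⊕1⊕1⊕0⊕0⊕0⊕0⊕1⊕1⊕1⊕0⊕1⊕0 = 0
Overall=0, syndrome position=0 → no error.

none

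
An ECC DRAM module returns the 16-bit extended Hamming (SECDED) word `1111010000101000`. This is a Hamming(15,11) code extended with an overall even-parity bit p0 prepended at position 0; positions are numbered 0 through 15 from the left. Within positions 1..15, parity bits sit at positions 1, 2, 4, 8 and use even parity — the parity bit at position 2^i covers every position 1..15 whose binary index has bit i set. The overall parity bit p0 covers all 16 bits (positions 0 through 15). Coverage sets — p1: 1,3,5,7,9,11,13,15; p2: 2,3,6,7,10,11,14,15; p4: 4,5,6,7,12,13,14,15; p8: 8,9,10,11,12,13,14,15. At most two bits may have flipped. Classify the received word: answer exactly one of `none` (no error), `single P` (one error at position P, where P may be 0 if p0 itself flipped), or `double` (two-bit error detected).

s1: b1⊕b3⊕b5⊕b7⊕b9⊕b11⊕b13⊕b15 = 1⊕1⊕1⊕0⊕0⊕0⊕0⊕0 = 1
s2: b2⊕b3⊕b6⊕b7⊕b10⊕b11⊕b14⊕b15 = 1⊕1⊕0⊕0⊕1⊕0⊕0⊕0 = 1
s4: b4⊕b5⊕b6⊕b7⊕b12⊕b13⊕b14⊕b15 = 0⊕1⊕0⊕0⊕1⊕0⊕0⊕0 = 0
s8: b8⊕b9⊕b10⊕b11⊕b12⊕b13⊕b14⊕b15 = 0⊕0⊕1⊕0⊕1⊕0⊕0⊕0 = 0
Syndrome (s8...s1) = 0011 → position 3.
Overall parity (XOR of all 16 bits, including p0): 1⊕1⊕1⊕1⊕0⊕1⊕0⊕0⊕0⊕0⊕1⊕0⊕1⊕0⊕0⊕0 = 1
Overall=1, syndrome position=3 → single-bit error at position 3.

single 3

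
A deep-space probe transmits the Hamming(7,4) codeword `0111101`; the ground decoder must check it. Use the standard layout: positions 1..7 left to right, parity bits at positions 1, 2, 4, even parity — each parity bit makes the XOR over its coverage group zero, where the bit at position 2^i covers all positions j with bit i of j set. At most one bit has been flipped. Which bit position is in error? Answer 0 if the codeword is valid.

s1: b1⊕b3⊕b5⊕b7 = 0⊕1⊕1⊕1 = 1
s2: b2⊕b3⊕b6⊕b7 = 1⊕1⊕0⊕1 = 1
s4: b4⊕b5⊕b6⊕b7 = 1⊕1⊕0⊕1 = 1
Syndrome (s4...s1) = 111 → position 7.

7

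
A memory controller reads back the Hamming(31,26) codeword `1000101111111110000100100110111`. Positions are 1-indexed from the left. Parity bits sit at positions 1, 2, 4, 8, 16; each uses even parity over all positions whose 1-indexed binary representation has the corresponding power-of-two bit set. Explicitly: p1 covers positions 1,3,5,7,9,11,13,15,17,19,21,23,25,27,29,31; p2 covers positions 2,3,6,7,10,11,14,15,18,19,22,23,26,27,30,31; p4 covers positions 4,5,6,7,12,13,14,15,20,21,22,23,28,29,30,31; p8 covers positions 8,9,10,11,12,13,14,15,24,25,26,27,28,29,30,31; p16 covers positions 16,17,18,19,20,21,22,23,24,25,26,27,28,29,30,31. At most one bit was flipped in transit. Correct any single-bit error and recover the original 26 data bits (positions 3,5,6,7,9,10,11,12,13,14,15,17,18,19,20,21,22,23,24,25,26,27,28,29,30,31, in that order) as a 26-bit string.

s1: b1⊕b3⊕b5⊕b7⊕b9⊕b11⊕b13⊕b15⊕b17⊕b19⊕b21⊕b23⊕b25⊕b27⊕b29⊕b31 = 1⊕0⊕1⊕1⊕1⊕1⊕1⊕1⊕0⊕0⊕0⊕1⊕0⊕1⊕1⊕1 = 1
s2: b2⊕b3⊕b6⊕b7⊕b10⊕b11⊕b14⊕b15⊕b18⊕b19⊕b22⊕b23⊕b26⊕b27⊕b30⊕b31 = 0⊕0⊕0⊕1⊕1⊕1⊕1⊕1⊕0⊕0⊕0⊕1⊕1⊕1⊕1⊕1 = 0
s4: b4⊕b5⊕b6⊕b7⊕b12⊕b13⊕b14⊕b15⊕b20⊕b21⊕b22⊕b23⊕b28⊕b29⊕b30⊕b31 = 0⊕1⊕0⊕1⊕1⊕1⊕1⊕1⊕1⊕0⊕0⊕1⊕0⊕1⊕1⊕1 = 1
s8: b8⊕b9⊕b10⊕b11⊕b12⊕b13⊕b14⊕b15⊕b24⊕b25⊕b26⊕b27⊕b28⊕b29⊕b30⊕b31 = 1⊕1⊕1⊕1⊕1⊕1⊕1⊕1⊕0⊕0⊕1⊕1⊕0⊕1⊕1⊕1 = 1
s16: b16⊕b17⊕b18⊕b19⊕b20⊕b21⊕b22⊕b23⊕b24⊕b25⊕b26⊕b27⊕b28⊕b29⊕b30⊕b31 = 0⊕0⊕0⊕0⊕1⊕0⊕0⊕1⊕0⊕0⊕1⊕1⊕0⊕1⊕1⊕1 = 1
Syndrome (s16...s1) = 11101 → position 29.
Flip bit 29: corrected codeword = 1000101111111110000100100110011
Data bits at positions 3,5,6,7,9,10,11,12,13,14,15,17,18,19,20,21,22,23,24,25,26,27,28,29,30,31: 01011111111000100100110011

01011111111000100100110011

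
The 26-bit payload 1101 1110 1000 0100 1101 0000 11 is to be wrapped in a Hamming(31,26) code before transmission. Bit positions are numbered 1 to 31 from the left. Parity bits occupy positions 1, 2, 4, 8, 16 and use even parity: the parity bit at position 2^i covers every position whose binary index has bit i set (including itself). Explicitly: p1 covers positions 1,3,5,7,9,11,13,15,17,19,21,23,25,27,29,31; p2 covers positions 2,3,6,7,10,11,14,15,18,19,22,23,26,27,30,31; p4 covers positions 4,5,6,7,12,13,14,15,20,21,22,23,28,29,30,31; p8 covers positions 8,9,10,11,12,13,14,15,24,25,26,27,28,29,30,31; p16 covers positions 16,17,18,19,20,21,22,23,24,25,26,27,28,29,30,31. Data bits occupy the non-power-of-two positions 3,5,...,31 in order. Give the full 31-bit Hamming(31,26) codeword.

0111101111101000001001101000011

Place data bits at non-power-of-two positions: b3=1, b5=1, b6=0, b7=1, b9=1, b10=1, b11=1, b12=0, b13=1, b14=0, b15=0, b17=0, b18=0, b19=1, b20=0, b21=0, b22=1, b23=1, b24=0, b25=1, b26=0, b27=0, b28=0, b29=0, b30=1, b31=1.
p1 = XOR of data positions {3,5,7,9,11,13,15,17,19,21,23,25,27,29,31} = 1⊕1⊕1⊕1⊕1⊕1⊕0⊕0⊕1⊕0⊕1⊕1⊕0⊕0⊕1 = 0
p2 = XOR of data positions {3,6,7,10,11,14,15,18,19,22,23,26,27,30,31} = 1⊕0⊕1⊕1⊕1⊕0⊕0⊕0⊕1⊕1⊕1⊕0⊕0⊕1⊕1 = 1
p4 = XOR of data positions {5,6,7,12,13,14,15,20,21,22,23,28,29,30,31} = 1⊕0⊕1⊕0⊕1⊕0⊕0⊕0⊕0⊕1⊕1⊕0⊕0⊕1⊕1 = 1
p8 = XOR of data positions {9,10,11,12,13,14,15,24,25,26,27,28,29,30,31} = 1⊕1⊕1⊕0⊕1⊕0⊕0⊕0⊕1⊕0⊕0⊕0⊕0⊕1⊕1 = 1
p16 = XOR of data positions {17,18,19,20,21,22,23,24,25,26,27,28,29,30,31} = 0⊕0⊕1⊕0⊕0⊕1⊕1⊕0⊕1⊕0⊕0⊕0⊕0⊕1⊕1 = 0
Codeword b1..b31 = 0111101111101000001001101000011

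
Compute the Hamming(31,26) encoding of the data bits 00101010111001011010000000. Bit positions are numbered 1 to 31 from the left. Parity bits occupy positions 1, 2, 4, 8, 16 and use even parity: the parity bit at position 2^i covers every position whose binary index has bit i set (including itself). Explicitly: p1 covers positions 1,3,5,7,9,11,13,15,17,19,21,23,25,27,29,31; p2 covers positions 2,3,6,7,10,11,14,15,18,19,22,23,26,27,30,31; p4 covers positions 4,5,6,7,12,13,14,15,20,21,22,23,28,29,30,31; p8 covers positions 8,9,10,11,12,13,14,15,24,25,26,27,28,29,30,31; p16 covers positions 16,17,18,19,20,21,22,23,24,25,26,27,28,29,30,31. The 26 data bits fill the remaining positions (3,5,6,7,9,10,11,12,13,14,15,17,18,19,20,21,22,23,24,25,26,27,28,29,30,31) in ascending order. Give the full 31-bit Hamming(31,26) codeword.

0000010010101110001011010000000

Place data bits at non-power-of-two positions: b3=0, b5=0, b6=1, b7=0, b9=1, b10=0, b11=1, b12=0, b13=1, b14=1, b15=1, b17=0, b18=0, b19=1, b20=0, b21=1, b22=1, b23=0, b24=1, b25=0, b26=0, b27=0, b28=0, b29=0, b30=0, b31=0.
p1 = XOR of data positions {3,5,7,9,11,13,15,17,19,21,23,25,27,29,31} = 0⊕0⊕0⊕1⊕1⊕1⊕1⊕0⊕1⊕1⊕0⊕0⊕0⊕0⊕0 = 0
p2 = XOR of data positions {3,6,7,10,11,14,15,18,19,22,23,26,27,30,31} = 0⊕1⊕0⊕0⊕1⊕1⊕1⊕0⊕1⊕1⊕0⊕0⊕0⊕0⊕0 = 0
p4 = XOR of data positions {5,6,7,12,13,14,15,20,21,22,23,28,29,30,31} = 0⊕1⊕0⊕0⊕1⊕1⊕1⊕0⊕1⊕1⊕0⊕0⊕0⊕0⊕0 = 0
p8 = XOR of data positions {9,10,11,12,13,14,15,24,25,26,27,28,29,30,31} = 1⊕0⊕1⊕0⊕1⊕1⊕1⊕1⊕0⊕0⊕0⊕0⊕0⊕0⊕0 = 0
p16 = XOR of data positions {17,18,19,20,21,22,23,24,25,26,27,28,29,30,31} = 0⊕0⊕1⊕0⊕1⊕1⊕0⊕1⊕0⊕0⊕0⊕0⊕0⊕0⊕0 = 0
Codeword b1..b31 = 0000010010101110001011010000000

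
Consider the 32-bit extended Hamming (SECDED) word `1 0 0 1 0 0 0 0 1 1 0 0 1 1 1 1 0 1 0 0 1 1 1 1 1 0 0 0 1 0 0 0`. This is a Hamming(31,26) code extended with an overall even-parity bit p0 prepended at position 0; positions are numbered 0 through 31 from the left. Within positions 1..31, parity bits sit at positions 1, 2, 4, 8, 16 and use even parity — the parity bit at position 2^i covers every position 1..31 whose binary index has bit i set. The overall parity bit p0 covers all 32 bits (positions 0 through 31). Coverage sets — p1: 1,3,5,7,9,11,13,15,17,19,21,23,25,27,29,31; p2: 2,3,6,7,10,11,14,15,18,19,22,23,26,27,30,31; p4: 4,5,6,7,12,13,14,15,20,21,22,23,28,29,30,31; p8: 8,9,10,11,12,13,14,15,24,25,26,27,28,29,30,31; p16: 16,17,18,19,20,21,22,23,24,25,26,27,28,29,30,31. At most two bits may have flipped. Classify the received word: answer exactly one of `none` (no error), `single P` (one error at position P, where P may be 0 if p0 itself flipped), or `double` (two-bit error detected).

single 23

s1: b1⊕b3⊕b5⊕b7⊕b9⊕b11⊕b13⊕b15⊕b17⊕b19⊕b21⊕b23⊕b25⊕b27⊕b29⊕b31 = 0⊕1⊕0⊕0⊕1⊕0⊕1⊕1⊕1⊕0⊕1⊕1⊕0⊕0⊕0⊕0 = 1
s2: b2⊕b3⊕b6⊕b7⊕b10⊕b11⊕b14⊕b15⊕b18⊕b19⊕b22⊕b23⊕b26⊕b27⊕b30⊕b31 = 0⊕1⊕0⊕0⊕0⊕0⊕1⊕1⊕0⊕0⊕1⊕1⊕0⊕0⊕0⊕0 = 1
s4: b4⊕b5⊕b6⊕b7⊕b12⊕b13⊕b14⊕b15⊕b20⊕b21⊕b22⊕b23⊕b28⊕b29⊕b30⊕b31 = 0⊕0⊕0⊕0⊕1⊕1⊕1⊕1⊕1⊕1⊕1⊕1⊕1⊕0⊕0⊕0 = 1
s8: b8⊕b9⊕b10⊕b11⊕b12⊕b13⊕b14⊕b15⊕b24⊕b25⊕b26⊕b27⊕b28⊕b29⊕b30⊕b31 = 1⊕1⊕0⊕0⊕1⊕1⊕1⊕1⊕1⊕0⊕0⊕0⊕1⊕0⊕0⊕0 = 0
s16: b16⊕b17⊕b18⊕b19⊕b20⊕b21⊕b22⊕b23⊕b24⊕b25⊕b26⊕b27⊕b28⊕b29⊕b30⊕b31 = 0⊕1⊕0⊕0⊕1⊕1⊕1⊕1⊕1⊕0⊕0⊕0⊕1⊕0⊕0⊕0 = 1
Syndrome (s16...s1) = 10111 → position 23.
Overall parity (XOR of all 32 bits, including p0): 1⊕0⊕0⊕1⊕0⊕0⊕0⊕0⊕1⊕1⊕0⊕0⊕1⊕1⊕1⊕1⊕0⊕1⊕0⊕0⊕1⊕1⊕1⊕1⊕1⊕0⊕0⊕0⊕1⊕0⊕0⊕0 = 1
Overall=1, syndrome position=23 → single-bit error at position 23.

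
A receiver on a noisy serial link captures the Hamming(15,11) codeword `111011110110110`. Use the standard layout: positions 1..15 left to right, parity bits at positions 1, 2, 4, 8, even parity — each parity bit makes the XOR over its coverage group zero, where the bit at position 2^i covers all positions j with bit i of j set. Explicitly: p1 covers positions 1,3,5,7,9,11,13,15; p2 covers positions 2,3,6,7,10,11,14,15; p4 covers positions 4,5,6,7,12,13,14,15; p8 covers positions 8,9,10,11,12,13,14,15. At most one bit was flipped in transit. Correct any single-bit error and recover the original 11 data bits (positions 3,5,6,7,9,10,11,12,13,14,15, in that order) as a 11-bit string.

11110110100

s1: b1⊕b3⊕b5⊕b7⊕b9⊕b11⊕b13⊕b15 = 1⊕1⊕1⊕1⊕0⊕1⊕1⊕0 = 0
s2: b2⊕b3⊕b6⊕b7⊕b10⊕b11⊕b14⊕b15 = 1⊕1⊕1⊕1⊕1⊕1⊕1⊕0 = 1
s4: b4⊕b5⊕b6⊕b7⊕b12⊕b13⊕b14⊕b15 = 0⊕1⊕1⊕1⊕0⊕1⊕1⊕0 = 1
s8: b8⊕b9⊕b10⊕b11⊕b12⊕b13⊕b14⊕b15 = 1⊕0⊕1⊕1⊕0⊕1⊕1⊕0 = 1
Syndrome (s8...s1) = 1110 → position 14.
Flip bit 14: corrected codeword = 111011110110100
Data bits at positions 3,5,6,7,9,10,11,12,13,14,15: 11110110100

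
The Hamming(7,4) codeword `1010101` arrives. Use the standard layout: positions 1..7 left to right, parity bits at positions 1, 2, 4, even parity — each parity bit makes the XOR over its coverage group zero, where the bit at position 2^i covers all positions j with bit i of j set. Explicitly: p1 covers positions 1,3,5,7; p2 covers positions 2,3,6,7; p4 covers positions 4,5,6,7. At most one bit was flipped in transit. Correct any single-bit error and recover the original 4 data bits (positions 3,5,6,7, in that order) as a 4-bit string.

s1: b1⊕b3⊕b5⊕b7 = 1⊕1⊕1⊕1 = 0
s2: b2⊕b3⊕b6⊕b7 = 0⊕1⊕0⊕1 = 0
s4: b4⊕b5⊕b6⊕b7 = 0⊕1⊕0⊕1 = 0
Syndrome (s4...s1) = 000 → position 0 (no error).
No correction needed.
Data bits at positions 3,5,6,7: 1101

1101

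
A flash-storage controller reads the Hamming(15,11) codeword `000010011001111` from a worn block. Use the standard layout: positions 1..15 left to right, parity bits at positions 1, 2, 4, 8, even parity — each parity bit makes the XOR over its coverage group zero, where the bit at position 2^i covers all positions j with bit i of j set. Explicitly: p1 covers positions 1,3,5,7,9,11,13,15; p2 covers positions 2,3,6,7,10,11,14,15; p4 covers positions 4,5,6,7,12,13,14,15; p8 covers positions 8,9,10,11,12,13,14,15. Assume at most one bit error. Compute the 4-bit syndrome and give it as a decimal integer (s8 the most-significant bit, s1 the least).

s1: b1⊕b3⊕b5⊕b7⊕b9⊕b11⊕b13⊕b15 = 0⊕0⊕1⊕0⊕1⊕0⊕1⊕1 = 0
s2: b2⊕b3⊕b6⊕b7⊕b10⊕b11⊕b14⊕b15 = 0⊕0⊕0⊕0⊕0⊕0⊕1⊕1 = 0
s4: b4⊕b5⊕b6⊕b7⊕b12⊕b13⊕b14⊕b15 = 0⊕1⊕0⊕0⊕1⊕1⊕1⊕1 = 1
s8: b8⊕b9⊕b10⊕b11⊕b12⊕b13⊕b14⊕b15 = 1⊕1⊕0⊕0⊕1⊕1⊕1⊕1 = 0
Syndrome (s8...s1) = 0100 → position 4.

4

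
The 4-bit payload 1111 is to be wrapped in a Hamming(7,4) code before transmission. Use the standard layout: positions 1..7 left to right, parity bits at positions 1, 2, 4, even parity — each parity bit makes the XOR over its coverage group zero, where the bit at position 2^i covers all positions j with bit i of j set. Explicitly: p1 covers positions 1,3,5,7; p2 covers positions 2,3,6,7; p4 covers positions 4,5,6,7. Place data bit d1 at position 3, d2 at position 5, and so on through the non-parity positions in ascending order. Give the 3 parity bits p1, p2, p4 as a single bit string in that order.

Place data bits at non-power-of-two positions: b3=1, b5=1, b6=1, b7=1.
p1 = XOR of data positions {3,5,7} = 1⊕1⊕1 = 1
p2 = XOR of data positions {3,6,7} = 1⊕1⊕1 = 1
p4 = XOR of data positions {5,6,7} = 1⊕1⊕1 = 1
Parity bits p1,p2,p4 = 111

111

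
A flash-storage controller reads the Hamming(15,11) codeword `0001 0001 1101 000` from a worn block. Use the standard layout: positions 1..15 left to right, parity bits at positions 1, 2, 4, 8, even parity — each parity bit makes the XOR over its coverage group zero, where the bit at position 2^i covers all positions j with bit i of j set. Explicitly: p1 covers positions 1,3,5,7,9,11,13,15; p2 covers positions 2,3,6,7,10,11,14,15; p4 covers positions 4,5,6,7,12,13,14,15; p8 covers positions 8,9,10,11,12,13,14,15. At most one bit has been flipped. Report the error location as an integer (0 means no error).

s1: b1⊕b3⊕b5⊕b7⊕b9⊕b11⊕b13⊕b15 = 0⊕0⊕0⊕0⊕1⊕0⊕0⊕0 = 1
s2: b2⊕b3⊕b6⊕b7⊕b10⊕b11⊕b14⊕b15 = 0⊕0⊕0⊕0⊕1⊕0⊕0⊕0 = 1
s4: b4⊕b5⊕b6⊕b7⊕b12⊕b13⊕b14⊕b15 = 1⊕0⊕0⊕0⊕1⊕0⊕0⊕0 = 0
s8: b8⊕b9⊕b10⊕b11⊕b12⊕b13⊕b14⊕b15 = 1⊕1⊕1⊕0⊕1⊕0⊕0⊕0 = 0
Syndrome (s8...s1) = 0011 → position 3.

3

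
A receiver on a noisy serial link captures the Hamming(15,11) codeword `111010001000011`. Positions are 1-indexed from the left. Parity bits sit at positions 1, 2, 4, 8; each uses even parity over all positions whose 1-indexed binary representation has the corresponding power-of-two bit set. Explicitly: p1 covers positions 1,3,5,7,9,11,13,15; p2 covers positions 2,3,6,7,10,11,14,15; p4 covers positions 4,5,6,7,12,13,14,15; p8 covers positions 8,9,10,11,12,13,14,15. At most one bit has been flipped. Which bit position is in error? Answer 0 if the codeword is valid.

s1: b1⊕b3⊕b5⊕b7⊕b9⊕b11⊕b13⊕b15 = 1⊕1⊕1⊕0⊕1⊕0⊕0⊕1 = 1
s2: b2⊕b3⊕b6⊕b7⊕b10⊕b11⊕b14⊕b15 = 1⊕1⊕0⊕0⊕0⊕0⊕1⊕1 = 0
s4: b4⊕b5⊕b6⊕b7⊕b12⊕b13⊕b14⊕b15 = 0⊕1⊕0⊕0⊕0⊕0⊕1⊕1 = 1
s8: b8⊕b9⊕b10⊕b11⊕b12⊕b13⊕b14⊕b15 = 0⊕1⊕0⊕0⊕0⊕0⊕1⊕1 = 1
Syndrome (s8...s1) = 1101 → position 13.

13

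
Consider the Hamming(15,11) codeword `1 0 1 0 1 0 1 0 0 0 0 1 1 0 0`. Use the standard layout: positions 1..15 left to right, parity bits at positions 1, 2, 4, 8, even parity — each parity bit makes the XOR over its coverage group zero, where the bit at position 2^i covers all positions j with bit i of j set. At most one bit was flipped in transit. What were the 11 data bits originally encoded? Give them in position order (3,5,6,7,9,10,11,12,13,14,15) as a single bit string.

11010001100

s1: b1⊕b3⊕b5⊕b7⊕b9⊕b11⊕b13⊕b15 = 1⊕1⊕1⊕1⊕0⊕0⊕1⊕0 = 1
s2: b2⊕b3⊕b6⊕b7⊕b10⊕b11⊕b14⊕b15 = 0⊕1⊕0⊕1⊕0⊕0⊕0⊕0 = 0
s4: b4⊕b5⊕b6⊕b7⊕b12⊕b13⊕b14⊕b15 = 0⊕1⊕0⊕1⊕1⊕1⊕0⊕0 = 0
s8: b8⊕b9⊕b10⊕b11⊕b12⊕b13⊕b14⊕b15 = 0⊕0⊕0⊕0⊕1⊕1⊕0⊕0 = 0
Syndrome (s8...s1) = 0001 → position 1.
Flip bit 1: corrected codeword = 001010100001100
Data bits at positions 3,5,6,7,9,10,11,12,13,14,15: 11010001100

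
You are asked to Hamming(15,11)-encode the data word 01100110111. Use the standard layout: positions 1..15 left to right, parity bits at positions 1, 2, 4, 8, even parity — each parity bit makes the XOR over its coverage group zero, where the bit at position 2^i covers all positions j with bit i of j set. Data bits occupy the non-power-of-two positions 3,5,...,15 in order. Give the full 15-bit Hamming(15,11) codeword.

Place data bits at non-power-of-two positions: b3=0, b5=1, b6=1, b7=0, b9=0, b10=1, b11=1, b12=0, b13=1, b14=1, b15=1.
p1 = XOR of data positions {3,5,7,9,11,13,15} = 0⊕1⊕0⊕0⊕1⊕1⊕1 = 0
p2 = XOR of data positions {3,6,7,10,11,14,15} = 0⊕1⊕0⊕1⊕1⊕1⊕1 = 1
p4 = XOR of data positions {5,6,7,12,13,14,15} = 1⊕1⊕0⊕0⊕1⊕1⊕1 = 1
p8 = XOR of data positions {9,10,11,12,13,14,15} = 0⊕1⊕1⊕0⊕1⊕1⊕1 = 1
Codeword b1..b15 = 010111010110111

010111010110111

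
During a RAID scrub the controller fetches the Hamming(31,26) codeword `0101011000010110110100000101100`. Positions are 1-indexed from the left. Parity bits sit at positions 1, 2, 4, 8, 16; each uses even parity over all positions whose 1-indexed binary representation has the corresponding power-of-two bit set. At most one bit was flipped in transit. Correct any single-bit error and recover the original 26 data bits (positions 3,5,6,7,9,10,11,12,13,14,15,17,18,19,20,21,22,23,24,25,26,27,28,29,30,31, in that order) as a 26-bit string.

s1: b1⊕b3⊕b5⊕b7⊕b9⊕b11⊕b13⊕b15⊕b17⊕b19⊕b21⊕b23⊕b25⊕b27⊕b29⊕b31 = 0⊕0⊕0⊕1⊕0⊕0⊕0⊕1⊕1⊕0⊕0⊕0⊕0⊕0⊕1⊕0 = 0
s2: b2⊕b3⊕b6⊕b7⊕b10⊕b11⊕b14⊕b15⊕b18⊕b19⊕b22⊕b23⊕b26⊕b27⊕b30⊕b31 = 1⊕0⊕1⊕1⊕0⊕0⊕1⊕1⊕1⊕0⊕0⊕0⊕1⊕0⊕0⊕0 = 1
s4: b4⊕b5⊕b6⊕b7⊕b12⊕b13⊕b14⊕b15⊕b20⊕b21⊕b22⊕b23⊕b28⊕b29⊕b30⊕b31 = 1⊕0⊕1⊕1⊕1⊕0⊕1⊕1⊕1⊕0⊕0⊕0⊕1⊕1⊕0⊕0 = 1
s8: b8⊕b9⊕b10⊕b11⊕b12⊕b13⊕b14⊕b15⊕b24⊕b25⊕b26⊕b27⊕b28⊕b29⊕b30⊕b31 = 0⊕0⊕0⊕0⊕1⊕0⊕1⊕1⊕0⊕0⊕1⊕0⊕1⊕1⊕0⊕0 = 0
s16: b16⊕b17⊕b18⊕b19⊕b20⊕b21⊕b22⊕b23⊕b24⊕b25⊕b26⊕b27⊕b28⊕b29⊕b30⊕b31 = 0⊕1⊕1⊕0⊕1⊕0⊕0⊕0⊕0⊕0⊕1⊕0⊕1⊕1⊕0⊕0 = 0
Syndrome (s16...s1) = 00110 → position 6.
Flip bit 6: corrected codeword = 0101001000010110110100000101100
Data bits at positions 3,5,6,7,9,10,11,12,13,14,15,17,18,19,20,21,22,23,24,25,26,27,28,29,30,31: 00010001011110100000101100

00010001011110100000101100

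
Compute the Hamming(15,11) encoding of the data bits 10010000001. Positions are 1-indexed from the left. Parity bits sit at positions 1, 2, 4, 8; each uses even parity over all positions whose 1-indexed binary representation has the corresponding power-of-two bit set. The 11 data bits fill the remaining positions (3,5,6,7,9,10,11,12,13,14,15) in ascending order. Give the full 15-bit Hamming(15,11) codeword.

111000110000001

Place data bits at non-power-of-two positions: b3=1, b5=0, b6=0, b7=1, b9=0, b10=0, b11=0, b12=0, b13=0, b14=0, b15=1.
p1 = XOR of data positions {3,5,7,9,11,13,15} = 1⊕0⊕1⊕0⊕0⊕0⊕1 = 1
p2 = XOR of data positions {3,6,7,10,11,14,15} = 1⊕0⊕1⊕0⊕0⊕0⊕1 = 1
p4 = XOR of data positions {5,6,7,12,13,14,15} = 0⊕0⊕1⊕0⊕0⊕0⊕1 = 0
p8 = XOR of data positions {9,10,11,12,13,14,15} = 0⊕0⊕0⊕0⊕0⊕0⊕1 = 1
Codeword b1..b15 = 111000110000001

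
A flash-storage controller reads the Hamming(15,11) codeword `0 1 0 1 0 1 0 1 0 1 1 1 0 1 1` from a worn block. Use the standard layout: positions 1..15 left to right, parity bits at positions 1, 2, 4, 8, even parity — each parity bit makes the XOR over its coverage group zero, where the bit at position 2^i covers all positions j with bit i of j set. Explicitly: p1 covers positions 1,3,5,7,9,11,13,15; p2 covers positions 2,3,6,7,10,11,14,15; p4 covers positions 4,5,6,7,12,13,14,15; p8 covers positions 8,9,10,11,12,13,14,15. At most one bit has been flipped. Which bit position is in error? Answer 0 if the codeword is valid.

s1: b1⊕b3⊕b5⊕b7⊕b9⊕b11⊕b13⊕b15 = 0⊕0⊕0⊕0⊕0⊕1⊕0⊕1 = 0
s2: b2⊕b3⊕b6⊕b7⊕b10⊕b11⊕b14⊕b15 = 1⊕0⊕1⊕0⊕1⊕1⊕1⊕1 = 0
s4: b4⊕b5⊕b6⊕b7⊕b12⊕b13⊕b14⊕b15 = 1⊕0⊕1⊕0⊕1⊕0⊕1⊕1 = 1
s8: b8⊕b9⊕b10⊕b11⊕b12⊕b13⊕b14⊕b15 = 1⊕0⊕1⊕1⊕1⊕0⊕1⊕1 = 0
Syndrome (s8...s1) = 0100 → position 4.

4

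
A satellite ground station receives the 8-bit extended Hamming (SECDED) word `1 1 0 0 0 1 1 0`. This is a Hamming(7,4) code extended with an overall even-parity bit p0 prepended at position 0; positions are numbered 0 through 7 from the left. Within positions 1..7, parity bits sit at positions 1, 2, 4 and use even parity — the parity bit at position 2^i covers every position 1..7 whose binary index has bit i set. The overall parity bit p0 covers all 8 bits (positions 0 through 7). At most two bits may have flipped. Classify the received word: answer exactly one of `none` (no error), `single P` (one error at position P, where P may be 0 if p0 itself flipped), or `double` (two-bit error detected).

s1: b1⊕b3⊕b5⊕b7 = 1⊕0⊕1⊕0 = 0
s2: b2⊕b3⊕b6⊕b7 = 0⊕0⊕1⊕0 = 1
s4: b4⊕b5⊕b6⊕b7 = 0⊕1⊕1⊕0 = 0
Syndrome (s4...s1) = 010 → position 2.
Overall parity (XOR of all 8 bits, including p0): 1⊕1⊕0⊕0⊕0⊕1⊕1⊕0 = 0
Overall=0, syndrome position=2 → double-bit error detected (uncorrectable).

double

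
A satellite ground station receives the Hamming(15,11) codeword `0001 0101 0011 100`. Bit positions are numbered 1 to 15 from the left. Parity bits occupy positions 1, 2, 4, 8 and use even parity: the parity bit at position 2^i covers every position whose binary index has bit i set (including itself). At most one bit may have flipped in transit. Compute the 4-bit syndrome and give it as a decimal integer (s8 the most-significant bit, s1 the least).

s1: b1⊕b3⊕b5⊕b7⊕b9⊕b11⊕b13⊕b15 = 0⊕0⊕0⊕0⊕0⊕1⊕1⊕0 = 0
s2: b2⊕b3⊕b6⊕b7⊕b10⊕b11⊕b14⊕b15 = 0⊕0⊕1⊕0⊕0⊕1⊕0⊕0 = 0
s4: b4⊕b5⊕b6⊕b7⊕b12⊕b13⊕b14⊕b15 = 1⊕0⊕1⊕0⊕1⊕1⊕0⊕0 = 0
s8: b8⊕b9⊕b10⊕b11⊕b12⊕b13⊕b14⊕b15 = 1⊕0⊕0⊕1⊕1⊕1⊕0⊕0 = 0
Syndrome (s8...s1) = 0000 → position 0 (no error).

0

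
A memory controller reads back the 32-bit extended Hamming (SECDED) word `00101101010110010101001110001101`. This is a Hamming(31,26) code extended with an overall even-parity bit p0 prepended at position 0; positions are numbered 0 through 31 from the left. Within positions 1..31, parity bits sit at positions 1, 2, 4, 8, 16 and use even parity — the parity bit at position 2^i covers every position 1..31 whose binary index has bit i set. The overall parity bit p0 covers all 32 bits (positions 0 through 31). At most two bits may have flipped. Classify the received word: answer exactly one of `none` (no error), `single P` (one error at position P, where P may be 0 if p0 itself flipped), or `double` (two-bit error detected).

s1: b1⊕b3⊕b5⊕b7⊕b9⊕b11⊕b13⊕b15⊕b17⊕b19⊕b21⊕b23⊕b25⊕b27⊕b29⊕b31 = 0⊕0⊕1⊕1⊕1⊕1⊕0⊕1⊕1⊕1⊕0⊕1⊕0⊕0⊕1⊕1 = 0
s2: b2⊕b3⊕b6⊕b7⊕b10⊕b11⊕b14⊕b15⊕b18⊕b19⊕b22⊕b23⊕b26⊕b27⊕b30⊕b31 = 1⊕0⊕0⊕1⊕0⊕1⊕0⊕1⊕0⊕1⊕1⊕1⊕0⊕0⊕0⊕1 = 0
s4: b4⊕b5⊕b6⊕b7⊕b12⊕b13⊕b14⊕b15⊕b20⊕b21⊕b22⊕b23⊕b28⊕b29⊕b30⊕b31 = 1⊕1⊕0⊕1⊕1⊕0⊕0⊕1⊕0⊕0⊕1⊕1⊕1⊕1⊕0⊕1 = 0
s8: b8⊕b9⊕b10⊕b11⊕b12⊕b13⊕b14⊕b15⊕b24⊕b25⊕b26⊕b27⊕b28⊕b29⊕b30⊕b31 = 0⊕1⊕0⊕1⊕1⊕0⊕0⊕1⊕1⊕0⊕0⊕0⊕1⊕1⊕0⊕1 = 0
s16: b16⊕b17⊕b18⊕b19⊕b20⊕b21⊕b22⊕b23⊕b24⊕b25⊕b26⊕b27⊕b28⊕b29⊕b30⊕b31 = 0⊕1⊕0⊕1⊕0⊕0⊕1⊕1⊕1⊕0⊕0⊕0⊕1⊕1⊕0⊕1 = 0
Syndrome (s16...s1) = 00000 → position 0 (no error).
Overall parity (XOR of all 32 bits, including p0): 0⊕0⊕1⊕0⊕1⊕1⊕0⊕1⊕0⊕1⊕0⊕1⊕1⊕0⊕0⊕1⊕0⊕1⊕0⊕1⊕0⊕0⊕1⊕1⊕1⊕0⊕0⊕0⊕1⊕1⊕0⊕1 = 0
Overall=0, syndrome position=0 → no error.

none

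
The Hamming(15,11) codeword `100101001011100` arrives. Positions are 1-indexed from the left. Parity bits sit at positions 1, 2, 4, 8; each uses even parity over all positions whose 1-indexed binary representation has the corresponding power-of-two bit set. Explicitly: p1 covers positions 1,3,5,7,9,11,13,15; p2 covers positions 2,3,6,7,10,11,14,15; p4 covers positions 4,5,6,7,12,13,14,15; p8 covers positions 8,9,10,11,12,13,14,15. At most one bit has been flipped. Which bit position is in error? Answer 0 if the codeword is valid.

s1: b1⊕b3⊕b5⊕b7⊕b9⊕b11⊕b13⊕b15 = 1⊕0⊕0⊕0⊕1⊕1⊕1⊕0 = 0
s2: b2⊕b3⊕b6⊕b7⊕b10⊕b11⊕b14⊕b15 = 0⊕0⊕1⊕0⊕0⊕1⊕0⊕0 = 0
s4: b4⊕b5⊕b6⊕b7⊕b12⊕b13⊕b14⊕b15 = 1⊕0⊕1⊕0⊕1⊕1⊕0⊕0 = 0
s8: b8⊕b9⊕b10⊕b11⊕b12⊕b13⊕b14⊕b15 = 0⊕1⊕0⊕1⊕1⊕1⊕0⊕0 = 0
Syndrome (s8...s1) = 0000 → position 0 (no error).

0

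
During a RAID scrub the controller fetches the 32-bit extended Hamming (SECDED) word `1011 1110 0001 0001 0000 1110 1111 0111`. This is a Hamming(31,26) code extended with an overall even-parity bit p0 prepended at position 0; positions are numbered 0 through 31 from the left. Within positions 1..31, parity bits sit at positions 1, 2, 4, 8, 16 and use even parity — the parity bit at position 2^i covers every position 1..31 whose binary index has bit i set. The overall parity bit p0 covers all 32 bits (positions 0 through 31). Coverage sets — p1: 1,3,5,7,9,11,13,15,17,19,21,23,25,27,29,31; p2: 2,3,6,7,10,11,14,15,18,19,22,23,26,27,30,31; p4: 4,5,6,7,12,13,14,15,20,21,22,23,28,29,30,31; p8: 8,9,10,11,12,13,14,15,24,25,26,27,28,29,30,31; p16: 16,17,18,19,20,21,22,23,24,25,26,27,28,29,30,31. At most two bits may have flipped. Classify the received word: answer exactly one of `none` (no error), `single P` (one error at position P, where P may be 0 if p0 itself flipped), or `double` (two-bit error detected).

s1: b1⊕b3⊕b5⊕b7⊕b9⊕b11⊕b13⊕b15⊕b17⊕b19⊕b21⊕b23⊕b25⊕b27⊕b29⊕b31 = 0⊕1⊕1⊕0⊕0⊕1⊕0⊕1⊕0⊕0⊕1⊕0⊕1⊕1⊕1⊕1 = 1
s2: b2⊕b3⊕b6⊕b7⊕b10⊕b11⊕b14⊕b15⊕b18⊕b19⊕b22⊕b23⊕b26⊕b27⊕b30⊕b31 = 1⊕1⊕1⊕0⊕0⊕1⊕0⊕1⊕0⊕0⊕1⊕0⊕1⊕1⊕1⊕1 = 0
s4: b4⊕b5⊕b6⊕b7⊕b12⊕b13⊕b14⊕b15⊕b20⊕b21⊕b22⊕b23⊕b28⊕b29⊕b30⊕b31 = 1⊕1⊕1⊕0⊕0⊕0⊕0⊕1⊕1⊕1⊕1⊕0⊕0⊕1⊕1⊕1 = 0
s8: b8⊕b9⊕b10⊕b11⊕b12⊕b13⊕b14⊕b15⊕b24⊕b25⊕b26⊕b27⊕b28⊕b29⊕b30⊕b31 = 0⊕0⊕0⊕1⊕0⊕0⊕0⊕1⊕1⊕1⊕1⊕1⊕0⊕1⊕1⊕1 = 1
s16: b16⊕b17⊕b18⊕b19⊕b20⊕b21⊕b22⊕b23⊕b24⊕b25⊕b26⊕b27⊕b28⊕b29⊕b30⊕b31 = 0⊕0⊕0⊕0⊕1⊕1⊕1⊕0⊕1⊕1⊕1⊕1⊕0⊕1⊕1⊕1 = 0
Syndrome (s16...s1) = 01001 → position 9.
Overall parity (XOR of all 32 bits, including p0): 1⊕0⊕1⊕1⊕1⊕1⊕1⊕0⊕0⊕0⊕0⊕1⊕0⊕0⊕0⊕1⊕0⊕0⊕0⊕0⊕1⊕1⊕1⊕0⊕1⊕1⊕1⊕1⊕0⊕1⊕1⊕1 = 0
Overall=0, syndrome position=9 → double-bit error detected (uncorrectable).

double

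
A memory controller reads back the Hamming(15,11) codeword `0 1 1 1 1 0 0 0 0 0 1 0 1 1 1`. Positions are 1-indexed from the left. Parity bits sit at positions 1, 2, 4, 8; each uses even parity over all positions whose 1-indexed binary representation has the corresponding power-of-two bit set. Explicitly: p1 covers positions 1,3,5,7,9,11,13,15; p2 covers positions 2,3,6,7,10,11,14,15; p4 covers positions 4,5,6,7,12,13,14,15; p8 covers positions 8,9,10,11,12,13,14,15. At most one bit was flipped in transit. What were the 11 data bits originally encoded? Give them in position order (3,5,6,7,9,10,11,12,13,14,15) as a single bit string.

s1: b1⊕b3⊕b5⊕b7⊕b9⊕b11⊕b13⊕b15 = 0⊕1⊕1⊕0⊕0⊕1⊕1⊕1 = 1
s2: b2⊕b3⊕b6⊕b7⊕b10⊕b11⊕b14⊕b15 = 1⊕1⊕0⊕0⊕0⊕1⊕1⊕1 = 1
s4: b4⊕b5⊕b6⊕b7⊕b12⊕b13⊕b14⊕b15 = 1⊕1⊕0⊕0⊕0⊕1⊕1⊕1 = 1
s8: b8⊕b9⊕b10⊕b11⊕b12⊕b13⊕b14⊕b15 = 0⊕0⊕0⊕1⊕0⊕1⊕1⊕1 = 0
Syndrome (s8...s1) = 0111 → position 7.
Flip bit 7: corrected codeword = 011110100010111
Data bits at positions 3,5,6,7,9,10,11,12,13,14,15: 11010010111

11010010111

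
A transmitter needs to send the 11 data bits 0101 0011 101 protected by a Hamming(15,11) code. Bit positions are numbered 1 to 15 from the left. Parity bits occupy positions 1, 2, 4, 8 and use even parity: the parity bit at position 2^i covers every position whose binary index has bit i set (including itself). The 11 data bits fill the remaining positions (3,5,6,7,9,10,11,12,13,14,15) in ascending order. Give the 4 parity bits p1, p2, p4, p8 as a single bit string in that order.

Place data bits at non-power-of-two positions: b3=0, b5=1, b6=0, b7=1, b9=0, b10=0, b11=1, b12=1, b13=1, b14=0, b15=1.
p1 = XOR of data positions {3,5,7,9,11,13,15} = 0⊕1⊕1⊕0⊕1⊕1⊕1 = 1
p2 = XOR of data positions {3,6,7,10,11,14,15} = 0⊕0⊕1⊕0⊕1⊕0⊕1 = 1
p4 = XOR of data positions {5,6,7,12,13,14,15} = 1⊕0⊕1⊕1⊕1⊕0⊕1 = 1
p8 = XOR of data positions {9,10,11,12,13,14,15} = 0⊕0⊕1⊕1⊕1⊕0⊕1 = 0
Parity bits p1,p2,p4,p8 = 1110

1110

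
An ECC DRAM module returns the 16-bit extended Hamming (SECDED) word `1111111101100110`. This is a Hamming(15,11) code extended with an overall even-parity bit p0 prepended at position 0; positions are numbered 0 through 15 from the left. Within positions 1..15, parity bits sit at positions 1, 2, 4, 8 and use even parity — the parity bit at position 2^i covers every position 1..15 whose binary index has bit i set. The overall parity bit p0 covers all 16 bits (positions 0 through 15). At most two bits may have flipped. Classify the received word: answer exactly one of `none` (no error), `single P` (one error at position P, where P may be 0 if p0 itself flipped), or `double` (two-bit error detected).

s1: b1⊕b3⊕b5⊕b7⊕b9⊕b11⊕b13⊕b15 = 1⊕1⊕1⊕1⊕1⊕0⊕1⊕0 = 0
s2: b2⊕b3⊕b6⊕b7⊕b10⊕b11⊕b14⊕b15 = 1⊕1⊕1⊕1⊕1⊕0⊕1⊕0 = 0
s4: b4⊕b5⊕b6⊕b7⊕b12⊕b13⊕b14⊕b15 = 1⊕1⊕1⊕1⊕0⊕1⊕1⊕0 = 0
s8: b8⊕b9⊕b10⊕b11⊕b12⊕b13⊕b14⊕b15 = 0⊕1⊕1⊕0⊕0⊕1⊕1⊕0 = 0
Syndrome (s8...s1) = 0000 → position 0 (no error).
Overall parity (XOR of all 16 bits, including p0): 1⊕1⊕1⊕1⊕1⊕1⊕1⊕1⊕0⊕1⊕1⊕0⊕0⊕1⊕1⊕0 = 0
Overall=0, syndrome position=0 → no error.

none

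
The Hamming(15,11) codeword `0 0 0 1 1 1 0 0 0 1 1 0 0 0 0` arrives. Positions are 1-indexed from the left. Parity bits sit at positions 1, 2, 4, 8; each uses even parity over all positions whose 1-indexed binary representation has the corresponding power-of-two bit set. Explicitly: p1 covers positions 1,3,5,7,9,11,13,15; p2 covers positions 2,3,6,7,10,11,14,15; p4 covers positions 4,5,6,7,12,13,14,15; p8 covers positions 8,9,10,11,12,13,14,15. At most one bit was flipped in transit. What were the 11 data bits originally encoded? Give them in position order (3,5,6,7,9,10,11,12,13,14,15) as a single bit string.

01000110000

s1: b1⊕b3⊕b5⊕b7⊕b9⊕b11⊕b13⊕b15 = 0⊕0⊕1⊕0⊕0⊕1⊕0⊕0 = 0
s2: b2⊕b3⊕b6⊕b7⊕b10⊕b11⊕b14⊕b15 = 0⊕0⊕1⊕0⊕1⊕1⊕0⊕0 = 1
s4: b4⊕b5⊕b6⊕b7⊕b12⊕b13⊕b14⊕b15 = 1⊕1⊕1⊕0⊕0⊕0⊕0⊕0 = 1
s8: b8⊕b9⊕b10⊕b11⊕b12⊕b13⊕b14⊕b15 = 0⊕0⊕1⊕1⊕0⊕0⊕0⊕0 = 0
Syndrome (s8...s1) = 0110 → position 6.
Flip bit 6: corrected codeword = 000110000110000
Data bits at positions 3,5,6,7,9,10,11,12,13,14,15: 01000110000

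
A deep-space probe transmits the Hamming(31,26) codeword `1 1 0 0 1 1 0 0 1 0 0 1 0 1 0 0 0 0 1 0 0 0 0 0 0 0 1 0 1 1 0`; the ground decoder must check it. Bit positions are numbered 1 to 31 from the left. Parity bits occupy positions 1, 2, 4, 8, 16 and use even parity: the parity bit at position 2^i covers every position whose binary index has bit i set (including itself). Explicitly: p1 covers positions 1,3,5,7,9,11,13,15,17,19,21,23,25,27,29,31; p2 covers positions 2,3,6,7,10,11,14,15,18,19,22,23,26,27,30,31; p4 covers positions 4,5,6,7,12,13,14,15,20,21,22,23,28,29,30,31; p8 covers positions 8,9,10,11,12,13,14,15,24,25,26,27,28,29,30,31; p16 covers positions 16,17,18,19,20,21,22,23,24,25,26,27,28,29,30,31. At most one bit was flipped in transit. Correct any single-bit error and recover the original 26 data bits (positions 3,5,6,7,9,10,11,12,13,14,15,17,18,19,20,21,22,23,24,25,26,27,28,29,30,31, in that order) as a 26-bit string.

s1: b1⊕b3⊕b5⊕b7⊕b9⊕b11⊕b13⊕b15⊕b17⊕b19⊕b21⊕b23⊕b25⊕b27⊕b29⊕b31 = 1⊕0⊕1⊕0⊕1⊕0⊕0⊕0⊕0⊕1⊕0⊕0⊕0⊕1⊕1⊕0 = 0
s2: b2⊕b3⊕b6⊕b7⊕b10⊕b11⊕b14⊕b15⊕b18⊕b19⊕b22⊕b23⊕b26⊕b27⊕b30⊕b31 = 1⊕0⊕1⊕0⊕0⊕0⊕1⊕0⊕0⊕1⊕0⊕0⊕0⊕1⊕1⊕0 = 0
s4: b4⊕b5⊕b6⊕b7⊕b12⊕b13⊕b14⊕b15⊕b20⊕b21⊕b22⊕b23⊕b28⊕b29⊕b30⊕b31 = 0⊕1⊕1⊕0⊕1⊕0⊕1⊕0⊕0⊕0⊕0⊕0⊕0⊕1⊕1⊕0 = 0
s8: b8⊕b9⊕b10⊕b11⊕b12⊕b13⊕b14⊕b15⊕b24⊕b25⊕b26⊕b27⊕b28⊕b29⊕b30⊕b31 = 0⊕1⊕0⊕0⊕1⊕0⊕1⊕0⊕0⊕0⊕0⊕1⊕0⊕1⊕1⊕0 = 0
s16: b16⊕b17⊕b18⊕b19⊕b20⊕b21⊕b22⊕b23⊕b24⊕b25⊕b26⊕b27⊕b28⊕b29⊕b30⊕b31 = 0⊕0⊕0⊕1⊕0⊕0⊕0⊕0⊕0⊕0⊕0⊕1⊕0⊕1⊕1⊕0 = 0
Syndrome (s16...s1) = 00000 → position 0 (no error).
No correction needed.
Data bits at positions 3,5,6,7,9,10,11,12,13,14,15,17,18,19,20,21,22,23,24,25,26,27,28,29,30,31: 01101001010001000000010110

01101001010001000000010110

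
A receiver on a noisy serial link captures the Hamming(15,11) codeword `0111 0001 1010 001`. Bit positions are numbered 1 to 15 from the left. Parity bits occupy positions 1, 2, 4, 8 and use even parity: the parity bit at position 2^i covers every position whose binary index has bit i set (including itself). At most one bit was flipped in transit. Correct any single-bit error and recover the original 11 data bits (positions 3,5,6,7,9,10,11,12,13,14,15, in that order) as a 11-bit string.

10001010001

s1: b1⊕b3⊕b5⊕b7⊕b9⊕b11⊕b13⊕b15 = 0⊕1⊕0⊕0⊕1⊕1⊕0⊕1 = 0
s2: b2⊕b3⊕b6⊕b7⊕b10⊕b11⊕b14⊕b15 = 1⊕1⊕0⊕0⊕0⊕1⊕0⊕1 = 0
s4: b4⊕b5⊕b6⊕b7⊕b12⊕b13⊕b14⊕b15 = 1⊕0⊕0⊕0⊕0⊕0⊕0⊕1 = 0
s8: b8⊕b9⊕b10⊕b11⊕b12⊕b13⊕b14⊕b15 = 1⊕1⊕0⊕1⊕0⊕0⊕0⊕1 = 0
Syndrome (s8...s1) = 0000 → position 0 (no error).
No correction needed.
Data bits at positions 3,5,6,7,9,10,11,12,13,14,15: 10001010001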